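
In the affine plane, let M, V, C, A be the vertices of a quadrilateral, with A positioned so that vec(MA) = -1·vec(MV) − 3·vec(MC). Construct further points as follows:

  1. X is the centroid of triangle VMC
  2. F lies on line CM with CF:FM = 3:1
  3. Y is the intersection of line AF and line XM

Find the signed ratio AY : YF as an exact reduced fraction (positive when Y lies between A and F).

Work in coordinates with M = (0, 0), V = (1, 0), C = (0, 1), A = (-1, -3).
1. X is the centroid of triangle VMC ⇒ X = (1/3, 1/3)
2. F lies on line CM with CF:FM = 3:1 ⇒ F = (0, 1/4)
3. Y is the intersection of line AF and line XM ⇒ Y = (-1/9, -1/9)
Y = A + t·(F−A) with t = 8/9, so AY:YF = t:(1−t) = 8/9:1/9

AY:YF = 8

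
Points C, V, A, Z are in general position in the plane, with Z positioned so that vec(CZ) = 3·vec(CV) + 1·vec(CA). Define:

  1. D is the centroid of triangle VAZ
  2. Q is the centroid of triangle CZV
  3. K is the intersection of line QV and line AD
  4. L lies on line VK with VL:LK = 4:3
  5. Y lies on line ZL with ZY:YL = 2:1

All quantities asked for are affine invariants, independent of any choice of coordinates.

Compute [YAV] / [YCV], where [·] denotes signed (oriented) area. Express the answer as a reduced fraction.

[YAV]:[YCV] = 153/59

Assign C = (0, 0), V = (1, 0), A = (0, 1), Z = (3, 1) — the answer is frame-independent, so this choice is without loss of generality.
1. D is the centroid of triangle VAZ ⇒ D = (4/3, 2/3)
2. Q is the centroid of triangle CZV ⇒ Q = (4/3, 1/3)
3. K is the intersection of line QV and line AD ⇒ K = (8/5, 3/5)
4. L lies on line VK with VL:LK = 4:3 ⇒ L = (47/35, 12/35)
5. Y lies on line ZL with ZY:YL = 2:1 ⇒ Y = (199/105, 59/105)
2·[YAV] = 51/35, 2·[YCV] = 59/105
[YAV]:[YCV] = 51/35:59/105 = 153/59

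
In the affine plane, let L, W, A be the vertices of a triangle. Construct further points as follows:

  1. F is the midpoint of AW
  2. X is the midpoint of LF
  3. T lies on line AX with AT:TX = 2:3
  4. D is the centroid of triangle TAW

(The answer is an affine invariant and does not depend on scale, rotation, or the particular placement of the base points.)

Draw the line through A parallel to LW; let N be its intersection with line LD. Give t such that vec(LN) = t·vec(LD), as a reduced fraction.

t = 30/17

Work in coordinates with L = (0, 0), W = (1, 0), A = (0, 1).
1. F is the midpoint of AW ⇒ F = (1/2, 1/2)
2. X is the midpoint of LF ⇒ X = (1/4, 1/4)
3. T lies on line AX with AT:TX = 2:3 ⇒ T = (1/10, 7/10)
4. D is the centroid of triangle TAW ⇒ D = (11/30, 17/30)
through A parallel to LW: direction (1, 0); meets LD at N = (11/17, 1)
N = L + t·(D−L) with t = 30/17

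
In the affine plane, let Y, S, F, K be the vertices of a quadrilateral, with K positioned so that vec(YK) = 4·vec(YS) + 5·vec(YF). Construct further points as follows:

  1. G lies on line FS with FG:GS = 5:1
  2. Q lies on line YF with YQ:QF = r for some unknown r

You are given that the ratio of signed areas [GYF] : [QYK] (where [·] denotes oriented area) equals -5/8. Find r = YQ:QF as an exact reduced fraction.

r = 1/2

Assign Y = (0, 0), S = (1, 0), F = (0, 1), K = (4, 5) — the answer is frame-independent, so this choice is without loss of generality.
1. G lies on line FS with FG:GS = 5:1 ⇒ G = (5/6, 1/6)
2. With YQ:QF = r, write λ = r/(r+1) so Q = Y + λ·(F−Y); Q is affine-linear in λ
Every point depending on Q is an affine combination of Q and λ-independent points, so each such coordinate is linear in λ; the λ² term in each signed area is a multiple of (F−Y)×(F−Y) = 0, so 2·[GYF] and 2·[QYK] are each linear in λ. Evaluating at λ=0 and λ=1:
  2·[GYF] = -5/6,   2·[QYK] = 4·λ
So [GYF]:[QYK] = (-5/6) / (4·λ). Setting this equal to -5/8:
  -5/6 = -5/8·(4·λ)  ⇒  λ = 1/3
Then r = λ/(1−λ) = (1/3)/(2/3) = 1/2. Check: with r = 1/2, Q = (0, 1/3) and [GYF]:[QYK] = -5/8 as required.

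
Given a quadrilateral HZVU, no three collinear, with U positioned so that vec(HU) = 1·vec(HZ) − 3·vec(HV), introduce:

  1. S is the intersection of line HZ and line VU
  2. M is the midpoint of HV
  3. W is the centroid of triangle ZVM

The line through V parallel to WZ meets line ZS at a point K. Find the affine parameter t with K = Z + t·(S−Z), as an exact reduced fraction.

Set H = (0, 0), Z = (1, 0), V = (0, 1), U = (1, -3); any affine frame gives the same invariant.
1. S is the intersection of line HZ and line VU ⇒ S = (1/4, 0)
2. M is the midpoint of HV ⇒ M = (0, 1/2)
3. W is the centroid of triangle ZVM ⇒ W = (1/3, 1/2)
through V parallel to WZ: direction (2/3, -1/2); meets ZS at K = (4/3, 0)
K = Z + t·(S−Z) with t = -4/9

t = -4/9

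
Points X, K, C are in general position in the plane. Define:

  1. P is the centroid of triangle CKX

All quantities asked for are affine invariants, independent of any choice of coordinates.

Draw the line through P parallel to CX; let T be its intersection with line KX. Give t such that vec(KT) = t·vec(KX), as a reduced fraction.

t = 2/3

Choose coordinates X = (0, 0), K = (1, 0), C = (0, 1).
1. P is the centroid of triangle CKX ⇒ P = (1/3, 1/3)
through P parallel to CX: direction (0, -1); meets KX at T = (1/3, 0)
T = K + t·(X−K) with t = 2/3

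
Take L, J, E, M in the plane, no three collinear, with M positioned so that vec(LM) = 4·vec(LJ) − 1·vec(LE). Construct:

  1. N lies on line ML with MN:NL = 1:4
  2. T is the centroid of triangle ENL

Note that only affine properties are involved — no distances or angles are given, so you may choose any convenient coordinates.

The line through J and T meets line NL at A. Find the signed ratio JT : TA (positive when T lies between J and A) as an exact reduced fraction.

Work in coordinates with L = (0, 0), J = (1, 0), E = (0, 1), M = (4, -1).
1. N lies on line ML with MN:NL = 1:4 ⇒ N = (16/5, -4/5)
2. T is the centroid of triangle ENL ⇒ T = (16/15, 1/15)
line JT meets NL at A = (4/5, -1/5)
T = J + t·(A−J) with t = -1/3, so JT:TA = -1/3:4/3

JT:TA = -1/4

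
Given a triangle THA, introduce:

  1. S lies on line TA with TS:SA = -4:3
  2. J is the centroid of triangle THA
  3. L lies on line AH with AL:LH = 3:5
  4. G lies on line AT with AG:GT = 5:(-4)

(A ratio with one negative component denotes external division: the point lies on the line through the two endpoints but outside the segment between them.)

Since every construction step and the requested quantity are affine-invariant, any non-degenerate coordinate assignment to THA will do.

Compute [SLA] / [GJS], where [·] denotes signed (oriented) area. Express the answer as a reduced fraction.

[SLA]:[GJS] = -27/64

Work in coordinates with T = (0, 0), H = (1, 0), A = (0, 1).
1. S lies on line TA with TS:SA = -4:3 ⇒ S = (0, 4)
2. J is the centroid of triangle THA ⇒ J = (1/3, 1/3)
3. L lies on line AH with AL:LH = 3:5 ⇒ L = (3/8, 5/8)
4. G lies on line AT with AG:GT = 5:(-4) ⇒ G = (0, -4)
2·[SLA] = -9/8, 2·[GJS] = 8/3
[SLA]:[GJS] = -9/8:8/3 = -27/64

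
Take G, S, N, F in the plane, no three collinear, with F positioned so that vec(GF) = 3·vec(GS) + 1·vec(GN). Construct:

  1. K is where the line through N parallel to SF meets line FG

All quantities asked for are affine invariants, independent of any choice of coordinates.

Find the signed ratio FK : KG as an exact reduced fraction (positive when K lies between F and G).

Choose coordinates G = (0, 0), S = (1, 0), N = (0, 1), F = (3, 1).
1. K is where the line through N parallel to SF meets line FG ⇒ K = (-6, -2)
K = F + t·(G−F) with t = 3, so FK:KG = t:(1−t) = 3:-2

FK:KG = -3/2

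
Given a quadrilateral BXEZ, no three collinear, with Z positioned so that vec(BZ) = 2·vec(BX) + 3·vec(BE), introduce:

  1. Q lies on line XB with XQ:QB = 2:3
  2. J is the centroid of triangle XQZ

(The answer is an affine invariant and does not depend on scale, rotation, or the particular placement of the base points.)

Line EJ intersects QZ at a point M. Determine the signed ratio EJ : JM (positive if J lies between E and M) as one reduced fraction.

Work in coordinates with B = (0, 0), X = (1, 0), E = (0, 1), Z = (2, 3).
1. Q lies on line XB with XQ:QB = 2:3 ⇒ Q = (3/5, 0)
2. J is the centroid of triangle XQZ ⇒ J = (6/5, 1)
line EJ meets QZ at M = (16/15, 1)
J = E + t·(M−E) with t = 9/8, so EJ:JM = 9/8:-1/8

EJ:JM = -9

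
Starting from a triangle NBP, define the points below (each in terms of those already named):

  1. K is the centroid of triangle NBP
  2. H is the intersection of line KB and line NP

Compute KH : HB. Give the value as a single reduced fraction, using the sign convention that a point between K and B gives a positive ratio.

Work in coordinates with N = (0, 0), B = (1, 0), P = (0, 1).
1. K is the centroid of triangle NBP ⇒ K = (1/3, 1/3)
2. H is the intersection of line KB and line NP ⇒ H = (0, 1/2)
H = K + t·(B−K) with t = -1/2, so KH:HB = t:(1−t) = -1/2:3/2

KH:HB = -1/3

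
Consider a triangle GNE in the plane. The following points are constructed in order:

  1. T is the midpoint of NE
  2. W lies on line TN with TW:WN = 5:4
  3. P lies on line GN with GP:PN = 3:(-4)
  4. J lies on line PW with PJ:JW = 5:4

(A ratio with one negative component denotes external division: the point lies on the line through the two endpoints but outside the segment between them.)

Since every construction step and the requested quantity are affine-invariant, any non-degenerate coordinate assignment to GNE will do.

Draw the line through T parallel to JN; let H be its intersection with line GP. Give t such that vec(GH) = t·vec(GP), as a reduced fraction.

Choose coordinates G = (0, 0), N = (1, 0), E = (0, 1).
1. T is the midpoint of NE ⇒ T = (1/2, 1/2)
2. W lies on line TN with TW:WN = 5:4 ⇒ W = (7/9, 2/9)
3. P lies on line GN with GP:PN = 3:(-4) ⇒ P = (-3, 0)
4. J lies on line PW with PJ:JW = 5:4 ⇒ J = (-73/81, 10/81)
through T parallel to JN: direction (154/81, -10/81); meets GP at H = (41/5, 0)
H = G + t·(P−G) with t = -41/15

t = -41/15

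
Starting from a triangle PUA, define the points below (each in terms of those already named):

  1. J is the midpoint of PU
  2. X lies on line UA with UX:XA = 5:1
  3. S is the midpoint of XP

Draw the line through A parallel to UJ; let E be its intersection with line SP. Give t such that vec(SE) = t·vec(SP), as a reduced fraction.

t = -7/5

Choose coordinates P = (0, 0), U = (1, 0), A = (0, 1).
1. J is the midpoint of PU ⇒ J = (1/2, 0)
2. X lies on line UA with UX:XA = 5:1 ⇒ X = (1/6, 5/6)
3. S is the midpoint of XP ⇒ S = (1/12, 5/12)
through A parallel to UJ: direction (-1/2, 0); meets SP at E = (1/5, 1)
E = S + t·(P−S) with t = -7/5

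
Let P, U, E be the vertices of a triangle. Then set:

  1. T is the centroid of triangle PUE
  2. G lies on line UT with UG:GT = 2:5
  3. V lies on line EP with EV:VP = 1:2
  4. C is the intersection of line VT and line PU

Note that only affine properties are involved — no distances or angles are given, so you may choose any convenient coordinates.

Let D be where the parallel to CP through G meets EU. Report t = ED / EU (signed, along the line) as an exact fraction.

t = 19/21

Set P = (0, 0), U = (1, 0), E = (0, 1); any affine frame gives the same invariant.
1. T is the centroid of triangle PUE ⇒ T = (1/3, 1/3)
2. G lies on line UT with UG:GT = 2:5 ⇒ G = (17/21, 2/21)
3. V lies on line EP with EV:VP = 1:2 ⇒ V = (0, 2/3)
4. C is the intersection of line VT and line PU ⇒ C = (2/3, 0)
through G parallel to CP: direction (-2/3, 0); meets EU at D = (19/21, 2/21)
D = E + t·(U−E) with t = 19/21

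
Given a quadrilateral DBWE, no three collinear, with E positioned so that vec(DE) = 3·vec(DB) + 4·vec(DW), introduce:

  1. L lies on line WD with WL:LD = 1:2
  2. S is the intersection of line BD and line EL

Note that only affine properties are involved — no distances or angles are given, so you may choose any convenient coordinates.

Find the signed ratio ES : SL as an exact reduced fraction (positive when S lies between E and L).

Assign D = (0, 0), B = (1, 0), W = (0, 1), E = (3, 4) — the answer is frame-independent, so this choice is without loss of generality.
1. L lies on line WD with WL:LD = 1:2 ⇒ L = (0, 2/3)
2. S is the intersection of line BD and line EL ⇒ S = (-3/5, 0)
S = E + t·(L−E) with t = 6/5, so ES:SL = t:(1−t) = 6/5:-1/5

ES:SL = -6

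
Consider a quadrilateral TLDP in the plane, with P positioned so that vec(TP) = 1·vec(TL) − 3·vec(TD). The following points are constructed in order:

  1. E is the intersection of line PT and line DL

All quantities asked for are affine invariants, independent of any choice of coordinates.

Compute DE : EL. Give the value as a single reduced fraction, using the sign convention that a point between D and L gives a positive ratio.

DE:EL = -1/3

Work in coordinates with T = (0, 0), L = (1, 0), D = (0, 1), P = (1, -3).
1. E is the intersection of line PT and line DL ⇒ E = (-1/2, 3/2)
E = D + t·(L−D) with t = -1/2, so DE:EL = t:(1−t) = -1/2:3/2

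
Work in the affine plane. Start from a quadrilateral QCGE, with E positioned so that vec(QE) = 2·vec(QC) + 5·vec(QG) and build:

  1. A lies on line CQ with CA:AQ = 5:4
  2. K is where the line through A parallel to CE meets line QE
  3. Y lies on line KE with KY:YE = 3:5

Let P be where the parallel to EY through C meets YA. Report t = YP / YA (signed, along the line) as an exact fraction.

Work in coordinates with Q = (0, 0), C = (1, 0), G = (0, 1), E = (2, 5).
1. A lies on line CQ with CA:AQ = 5:4 ⇒ A = (4/9, 0)
2. K is where the line through A parallel to CE meets line QE ⇒ K = (8/9, 20/9)
3. Y lies on line KE with KY:YE = 3:5 ⇒ Y = (47/36, 235/72)
through C parallel to EY: direction (-25/36, -125/72); meets YA at P = (-91/144, -1175/288)
P = Y + t·(A−Y) with t = 9/4

t = 9/4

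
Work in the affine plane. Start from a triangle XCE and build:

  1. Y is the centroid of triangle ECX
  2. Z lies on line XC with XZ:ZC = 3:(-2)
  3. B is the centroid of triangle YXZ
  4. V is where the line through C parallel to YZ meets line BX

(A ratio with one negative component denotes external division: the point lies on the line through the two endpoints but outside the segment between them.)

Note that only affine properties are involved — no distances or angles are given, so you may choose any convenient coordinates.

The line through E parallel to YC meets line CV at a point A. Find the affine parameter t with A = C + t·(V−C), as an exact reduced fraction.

t = -3

Choose coordinates X = (0, 0), C = (1, 0), E = (0, 1).
1. Y is the centroid of triangle ECX ⇒ Y = (1/3, 1/3)
2. Z lies on line XC with XZ:ZC = 3:(-2) ⇒ Z = (3, 0)
3. B is the centroid of triangle YXZ ⇒ B = (10/9, 1/9)
4. V is where the line through C parallel to YZ meets line BX ⇒ V = (5/9, 1/18)
through E parallel to YC: direction (2/3, -1/3); meets CV at A = (7/3, -1/6)
A = C + t·(V−C) with t = -3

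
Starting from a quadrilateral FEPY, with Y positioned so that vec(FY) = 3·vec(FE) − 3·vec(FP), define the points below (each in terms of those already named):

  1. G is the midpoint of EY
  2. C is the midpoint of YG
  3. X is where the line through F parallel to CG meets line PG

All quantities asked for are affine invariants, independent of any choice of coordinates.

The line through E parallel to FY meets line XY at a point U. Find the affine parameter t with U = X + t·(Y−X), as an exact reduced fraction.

t = 1/2

Work in coordinates with F = (0, 0), E = (1, 0), P = (0, 1), Y = (3, -3).
1. G is the midpoint of EY ⇒ G = (2, -3/2)
2. C is the midpoint of YG ⇒ C = (5/2, -9/4)
3. X is where the line through F parallel to CG meets line PG ⇒ X = (-4, 6)
through E parallel to FY: direction (3, -3); meets XY at U = (-1/2, 3/2)
U = X + t·(Y−X) with t = 1/2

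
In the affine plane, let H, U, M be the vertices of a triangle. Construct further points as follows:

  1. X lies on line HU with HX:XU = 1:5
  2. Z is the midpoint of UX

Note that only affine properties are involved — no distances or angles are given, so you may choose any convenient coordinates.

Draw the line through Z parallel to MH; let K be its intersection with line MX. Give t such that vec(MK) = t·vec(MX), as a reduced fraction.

t = 7/2

Set H = (0, 0), U = (1, 0), M = (0, 1); any affine frame gives the same invariant.
1. X lies on line HU with HX:XU = 1:5 ⇒ X = (1/6, 0)
2. Z is the midpoint of UX ⇒ Z = (7/12, 0)
through Z parallel to MH: direction (0, -1); meets MX at K = (7/12, -5/2)
K = M + t·(X−M) with t = 7/2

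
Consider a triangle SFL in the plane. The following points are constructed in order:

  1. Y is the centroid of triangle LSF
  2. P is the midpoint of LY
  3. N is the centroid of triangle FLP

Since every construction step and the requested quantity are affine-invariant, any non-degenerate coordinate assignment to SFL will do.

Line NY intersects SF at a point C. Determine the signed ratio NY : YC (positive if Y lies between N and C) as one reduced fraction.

NY:YC = 2/3

Work in coordinates with S = (0, 0), F = (1, 0), L = (0, 1).
1. Y is the centroid of triangle LSF ⇒ Y = (1/3, 1/3)
2. P is the midpoint of LY ⇒ P = (1/6, 2/3)
3. N is the centroid of triangle FLP ⇒ N = (7/18, 5/9)
line NY meets SF at C = (1/4, 0)
Y = N + t·(C−N) with t = 2/5, so NY:YC = 2/5:3/5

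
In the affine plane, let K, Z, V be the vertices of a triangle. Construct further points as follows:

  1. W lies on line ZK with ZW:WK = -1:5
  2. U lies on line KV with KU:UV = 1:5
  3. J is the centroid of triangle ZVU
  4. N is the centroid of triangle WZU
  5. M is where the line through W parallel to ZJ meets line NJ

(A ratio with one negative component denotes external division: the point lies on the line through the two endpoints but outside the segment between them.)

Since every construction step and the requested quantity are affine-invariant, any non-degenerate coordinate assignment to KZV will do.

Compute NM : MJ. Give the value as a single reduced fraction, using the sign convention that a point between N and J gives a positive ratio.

Set K = (0, 0), Z = (1, 0), V = (0, 1); any affine frame gives the same invariant.
1. W lies on line ZK with ZW:WK = -1:5 ⇒ W = (5/4, 0)
2. U lies on line KV with KU:UV = 1:5 ⇒ U = (0, 1/6)
3. J is the centroid of triangle ZVU ⇒ J = (1/3, 7/18)
4. N is the centroid of triangle WZU ⇒ N = (3/4, 1/18)
5. M is where the line through W parallel to ZJ meets line NJ ⇒ M = (-53/156, 217/234)
M = N + t·(J−N) with t = 34/13, so NM:MJ = t:(1−t) = 34/13:-21/13

NM:MJ = -34/21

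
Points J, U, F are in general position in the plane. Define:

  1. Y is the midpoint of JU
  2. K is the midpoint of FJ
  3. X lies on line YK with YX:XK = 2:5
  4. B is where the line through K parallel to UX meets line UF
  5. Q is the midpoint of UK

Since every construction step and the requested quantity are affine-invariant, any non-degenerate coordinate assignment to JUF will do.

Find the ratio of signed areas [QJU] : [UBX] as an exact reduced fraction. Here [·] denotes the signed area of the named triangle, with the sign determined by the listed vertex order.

Choose coordinates J = (0, 0), U = (1, 0), F = (0, 1).
1. Y is the midpoint of JU ⇒ Y = (1/2, 0)
2. K is the midpoint of FJ ⇒ K = (0, 1/2)
3. X lies on line YK with YX:XK = 2:5 ⇒ X = (5/14, 1/7)
4. B is where the line through K parallel to UX meets line UF ⇒ B = (9/14, 5/14)
5. Q is the midpoint of UK ⇒ Q = (1/2, 1/4)
2·[QJU] = 1/4, 2·[UBX] = 5/28
[QJU]:[UBX] = 1/4:5/28 = 7/5

[QJU]:[UBX] = 7/5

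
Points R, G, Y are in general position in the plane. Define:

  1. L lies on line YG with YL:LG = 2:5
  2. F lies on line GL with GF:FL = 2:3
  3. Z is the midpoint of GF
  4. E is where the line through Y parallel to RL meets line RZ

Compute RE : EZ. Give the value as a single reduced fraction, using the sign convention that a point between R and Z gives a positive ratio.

RE:EZ = -1/3

Choose coordinates R = (0, 0), G = (1, 0), Y = (0, 1).
1. L lies on line YG with YL:LG = 2:5 ⇒ L = (2/7, 5/7)
2. F lies on line GL with GF:FL = 2:3 ⇒ F = (5/7, 2/7)
3. Z is the midpoint of GF ⇒ Z = (6/7, 1/7)
4. E is where the line through Y parallel to RL meets line RZ ⇒ E = (-3/7, -1/14)
E = R + t·(Z−R) with t = -1/2, so RE:EZ = t:(1−t) = -1/2:3/2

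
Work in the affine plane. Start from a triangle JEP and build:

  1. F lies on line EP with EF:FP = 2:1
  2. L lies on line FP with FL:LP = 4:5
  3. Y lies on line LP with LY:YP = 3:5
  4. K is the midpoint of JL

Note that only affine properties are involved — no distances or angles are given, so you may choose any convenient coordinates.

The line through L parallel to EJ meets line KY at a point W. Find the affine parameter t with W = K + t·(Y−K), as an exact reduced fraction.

t = 88/103

Choose coordinates J = (0, 0), E = (1, 0), P = (0, 1).
1. F lies on line EP with EF:FP = 2:1 ⇒ F = (1/3, 2/3)
2. L lies on line FP with FL:LP = 4:5 ⇒ L = (5/27, 22/27)
3. Y lies on line LP with LY:YP = 3:5 ⇒ Y = (25/216, 191/216)
4. K is the midpoint of JL ⇒ K = (5/54, 11/27)
through L parallel to EJ: direction (-1, 0); meets KY at W = (625/5562, 22/27)
W = K + t·(Y−K) with t = 88/103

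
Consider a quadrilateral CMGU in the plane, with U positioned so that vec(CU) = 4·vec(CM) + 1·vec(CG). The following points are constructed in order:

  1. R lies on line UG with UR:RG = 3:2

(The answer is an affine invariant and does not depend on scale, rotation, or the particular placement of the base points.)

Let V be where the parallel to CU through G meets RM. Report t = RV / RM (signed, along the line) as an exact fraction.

Set C = (0, 0), M = (1, 0), G = (0, 1), U = (4, 1); any affine frame gives the same invariant.
1. R lies on line UG with UR:RG = 3:2 ⇒ R = (8/5, 1)
through G parallel to CU: direction (4, 1); meets RM at V = (32/17, 25/17)
V = R + t·(M−R) with t = -8/17

t = -8/17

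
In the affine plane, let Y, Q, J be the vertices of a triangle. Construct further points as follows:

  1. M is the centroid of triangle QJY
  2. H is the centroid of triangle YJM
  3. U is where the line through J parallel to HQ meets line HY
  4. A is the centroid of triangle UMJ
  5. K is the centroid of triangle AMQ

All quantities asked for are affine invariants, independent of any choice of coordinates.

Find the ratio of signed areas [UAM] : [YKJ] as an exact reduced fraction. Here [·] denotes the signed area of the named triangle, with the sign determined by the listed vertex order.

Choose coordinates Y = (0, 0), Q = (1, 0), J = (0, 1).
1. M is the centroid of triangle QJY ⇒ M = (1/3, 1/3)
2. H is the centroid of triangle YJM ⇒ H = (1/9, 4/9)
3. U is where the line through J parallel to HQ meets line HY ⇒ U = (2/9, 8/9)
4. A is the centroid of triangle UMJ ⇒ A = (5/27, 20/27)
5. K is the centroid of triangle AMQ ⇒ K = (41/81, 29/81)
2·[UAM] = 1/27, 2·[YKJ] = 41/81
[UAM]:[YKJ] = 1/27:41/81 = 3/41

[UAM]:[YKJ] = 3/41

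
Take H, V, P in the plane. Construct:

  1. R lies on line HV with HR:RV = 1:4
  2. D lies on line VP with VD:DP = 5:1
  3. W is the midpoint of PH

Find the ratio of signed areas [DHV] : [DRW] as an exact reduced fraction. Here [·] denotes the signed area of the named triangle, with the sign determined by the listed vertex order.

[DHV]:[DRW] = -50/9

Assign H = (0, 0), V = (1, 0), P = (0, 1) — the answer is frame-independent, so this choice is without loss of generality.
1. R lies on line HV with HR:RV = 1:4 ⇒ R = (1/5, 0)
2. D lies on line VP with VD:DP = 5:1 ⇒ D = (1/6, 5/6)
3. W is the midpoint of PH ⇒ W = (0, 1/2)
2·[DHV] = 5/6, 2·[DRW] = -3/20
[DHV]:[DRW] = 5/6:-3/20 = -50/9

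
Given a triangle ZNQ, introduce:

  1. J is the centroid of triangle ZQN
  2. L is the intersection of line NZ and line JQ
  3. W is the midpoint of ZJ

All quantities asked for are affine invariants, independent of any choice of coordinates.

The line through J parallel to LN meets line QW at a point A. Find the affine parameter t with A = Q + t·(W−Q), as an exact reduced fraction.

t = 4/5

Choose coordinates Z = (0, 0), N = (1, 0), Q = (0, 1).
1. J is the centroid of triangle ZQN ⇒ J = (1/3, 1/3)
2. L is the intersection of line NZ and line JQ ⇒ L = (1/2, 0)
3. W is the midpoint of ZJ ⇒ W = (1/6, 1/6)
through J parallel to LN: direction (1/2, 0); meets QW at A = (2/15, 1/3)
A = Q + t·(W−Q) with t = 4/5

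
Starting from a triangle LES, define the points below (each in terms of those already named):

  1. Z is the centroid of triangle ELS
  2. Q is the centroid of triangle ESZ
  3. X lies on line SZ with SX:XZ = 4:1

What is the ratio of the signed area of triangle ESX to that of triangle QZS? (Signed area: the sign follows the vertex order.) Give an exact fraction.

Assign L = (0, 0), E = (1, 0), S = (0, 1) — the answer is frame-independent, so this choice is without loss of generality.
1. Z is the centroid of triangle ELS ⇒ Z = (1/3, 1/3)
2. Q is the centroid of triangle ESZ ⇒ Q = (4/9, 4/9)
3. X lies on line SZ with SX:XZ = 4:1 ⇒ X = (4/15, 7/15)
2·[ESX] = 4/15, 2·[QZS] = -1/9
[ESX]:[QZS] = 4/15:-1/9 = -12/5

[ESX]:[QZS] = -12/5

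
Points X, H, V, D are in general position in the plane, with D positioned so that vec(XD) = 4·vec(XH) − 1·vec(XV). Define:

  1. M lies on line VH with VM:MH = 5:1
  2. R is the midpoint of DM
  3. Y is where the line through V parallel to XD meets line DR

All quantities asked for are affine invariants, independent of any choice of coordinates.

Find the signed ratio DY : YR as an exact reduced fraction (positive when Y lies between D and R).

DY:YR = -16/13

Work in coordinates with X = (0, 0), H = (1, 0), V = (0, 1), D = (4, -1).
1. M lies on line VH with VM:MH = 5:1 ⇒ M = (5/6, 1/6)
2. R is the midpoint of DM ⇒ R = (29/12, -5/12)
3. Y is where the line through V parallel to XD meets line DR ⇒ Y = (-40/9, 19/9)
Y = D + t·(R−D) with t = 16/3, so DY:YR = t:(1−t) = 16/3:-13/3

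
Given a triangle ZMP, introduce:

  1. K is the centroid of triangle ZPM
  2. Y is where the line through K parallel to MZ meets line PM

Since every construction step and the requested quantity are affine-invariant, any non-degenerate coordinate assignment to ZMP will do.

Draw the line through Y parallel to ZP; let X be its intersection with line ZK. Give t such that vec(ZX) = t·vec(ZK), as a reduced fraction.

Work in coordinates with Z = (0, 0), M = (1, 0), P = (0, 1).
1. K is the centroid of triangle ZPM ⇒ K = (1/3, 1/3)
2. Y is where the line through K parallel to MZ meets line PM ⇒ Y = (2/3, 1/3)
through Y parallel to ZP: direction (0, 1); meets ZK at X = (2/3, 2/3)
X = Z + t·(K−Z) with t = 2

t = 2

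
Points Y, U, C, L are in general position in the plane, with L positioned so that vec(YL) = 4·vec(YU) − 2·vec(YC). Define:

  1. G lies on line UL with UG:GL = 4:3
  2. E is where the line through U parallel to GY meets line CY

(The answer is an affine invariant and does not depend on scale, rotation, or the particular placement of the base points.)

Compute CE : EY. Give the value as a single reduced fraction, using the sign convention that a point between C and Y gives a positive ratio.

CE:EY = 11/8

Work in coordinates with Y = (0, 0), U = (1, 0), C = (0, 1), L = (4, -2).
1. G lies on line UL with UG:GL = 4:3 ⇒ G = (19/7, -8/7)
2. E is where the line through U parallel to GY meets line CY ⇒ E = (0, 8/19)
E = C + t·(Y−C) with t = 11/19, so CE:EY = t:(1−t) = 11/19:8/19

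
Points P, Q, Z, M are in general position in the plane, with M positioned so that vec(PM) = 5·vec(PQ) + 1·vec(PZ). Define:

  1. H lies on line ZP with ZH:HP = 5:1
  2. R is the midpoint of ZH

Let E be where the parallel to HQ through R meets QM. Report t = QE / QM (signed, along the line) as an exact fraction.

t = 1/4

Work in coordinates with P = (0, 0), Q = (1, 0), Z = (0, 1), M = (5, 1).
1. H lies on line ZP with ZH:HP = 5:1 ⇒ H = (0, 1/6)
2. R is the midpoint of ZH ⇒ R = (0, 7/12)
through R parallel to HQ: direction (1, -1/6); meets QM at E = (2, 1/4)
E = Q + t·(M−Q) with t = 1/4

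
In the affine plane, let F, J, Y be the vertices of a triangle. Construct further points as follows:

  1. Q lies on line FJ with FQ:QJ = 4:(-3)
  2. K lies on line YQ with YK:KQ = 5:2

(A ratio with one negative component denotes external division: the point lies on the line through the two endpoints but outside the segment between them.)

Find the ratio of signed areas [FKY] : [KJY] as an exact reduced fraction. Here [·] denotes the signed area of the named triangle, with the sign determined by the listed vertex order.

[FKY]:[KJY] = -4/3

Set F = (0, 0), J = (1, 0), Y = (0, 1); any affine frame gives the same invariant.
1. Q lies on line FJ with FQ:QJ = 4:(-3) ⇒ Q = (4, 0)
2. K lies on line YQ with YK:KQ = 5:2 ⇒ K = (20/7, 2/7)
2·[FKY] = 20/7, 2·[KJY] = -15/7
[FKY]:[KJY] = 20/7:-15/7 = -4/3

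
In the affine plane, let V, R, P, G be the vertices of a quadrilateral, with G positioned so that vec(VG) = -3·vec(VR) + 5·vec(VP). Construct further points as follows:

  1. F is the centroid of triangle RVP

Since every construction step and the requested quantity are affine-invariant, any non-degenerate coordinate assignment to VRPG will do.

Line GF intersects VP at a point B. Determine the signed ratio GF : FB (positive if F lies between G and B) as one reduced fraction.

GF:FB = -10

Set V = (0, 0), R = (1, 0), P = (0, 1), G = (-3, 5); any affine frame gives the same invariant.
1. F is the centroid of triangle RVP ⇒ F = (1/3, 1/3)
line GF meets VP at B = (0, 4/5)
F = G + t·(B−G) with t = 10/9, so GF:FB = 10/9:-1/9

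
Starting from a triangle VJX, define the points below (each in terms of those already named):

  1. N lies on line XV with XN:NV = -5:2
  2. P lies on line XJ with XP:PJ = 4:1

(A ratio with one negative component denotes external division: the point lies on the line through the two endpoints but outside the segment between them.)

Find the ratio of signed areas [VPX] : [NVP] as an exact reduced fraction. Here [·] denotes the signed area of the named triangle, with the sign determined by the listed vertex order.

[VPX]:[NVP] = -3/2

Work in coordinates with V = (0, 0), J = (1, 0), X = (0, 1).
1. N lies on line XV with XN:NV = -5:2 ⇒ N = (0, -2/3)
2. P lies on line XJ with XP:PJ = 4:1 ⇒ P = (4/5, 1/5)
2·[VPX] = 4/5, 2·[NVP] = -8/15
[VPX]:[NVP] = 4/5:-8/15 = -3/2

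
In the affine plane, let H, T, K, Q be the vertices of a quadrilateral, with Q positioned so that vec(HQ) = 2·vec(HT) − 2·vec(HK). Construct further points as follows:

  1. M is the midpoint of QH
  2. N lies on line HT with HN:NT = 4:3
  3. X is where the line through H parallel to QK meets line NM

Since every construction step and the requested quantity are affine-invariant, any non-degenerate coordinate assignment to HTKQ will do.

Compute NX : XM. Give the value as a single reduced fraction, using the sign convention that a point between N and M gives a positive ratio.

Assign H = (0, 0), T = (1, 0), K = (0, 1), Q = (2, -2) — the answer is frame-independent, so this choice is without loss of generality.
1. M is the midpoint of QH ⇒ M = (1, -1)
2. N lies on line HT with HN:NT = 4:3 ⇒ N = (4/7, 0)
3. X is where the line through H parallel to QK meets line NM ⇒ X = (8/5, -12/5)
X = N + t·(M−N) with t = 12/5, so NX:XM = t:(1−t) = 12/5:-7/5

NX:XM = -12/7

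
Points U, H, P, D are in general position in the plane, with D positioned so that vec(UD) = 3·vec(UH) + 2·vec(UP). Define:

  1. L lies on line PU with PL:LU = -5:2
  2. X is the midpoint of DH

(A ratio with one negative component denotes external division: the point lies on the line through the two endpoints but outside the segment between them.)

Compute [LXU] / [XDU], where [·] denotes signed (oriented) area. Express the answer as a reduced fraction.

[LXU]:[XDU] = 4/3

Choose coordinates U = (0, 0), H = (1, 0), P = (0, 1), D = (3, 2).
1. L lies on line PU with PL:LU = -5:2 ⇒ L = (0, -2/3)
2. X is the midpoint of DH ⇒ X = (2, 1)
2·[LXU] = 4/3, 2·[XDU] = 1
[LXU]:[XDU] = 4/3:1 = 4/3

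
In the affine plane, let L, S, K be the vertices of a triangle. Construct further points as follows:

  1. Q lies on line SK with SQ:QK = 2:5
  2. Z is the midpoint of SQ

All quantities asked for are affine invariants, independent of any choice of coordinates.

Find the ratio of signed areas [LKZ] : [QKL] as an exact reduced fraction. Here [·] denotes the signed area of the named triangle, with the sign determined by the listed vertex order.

Assign L = (0, 0), S = (1, 0), K = (0, 1) — the answer is frame-independent, so this choice is without loss of generality.
1. Q lies on line SK with SQ:QK = 2:5 ⇒ Q = (5/7, 2/7)
2. Z is the midpoint of SQ ⇒ Z = (6/7, 1/7)
2·[LKZ] = -6/7, 2·[QKL] = 5/7
[LKZ]:[QKL] = -6/7:5/7 = -6/5

[LKZ]:[QKL] = -6/5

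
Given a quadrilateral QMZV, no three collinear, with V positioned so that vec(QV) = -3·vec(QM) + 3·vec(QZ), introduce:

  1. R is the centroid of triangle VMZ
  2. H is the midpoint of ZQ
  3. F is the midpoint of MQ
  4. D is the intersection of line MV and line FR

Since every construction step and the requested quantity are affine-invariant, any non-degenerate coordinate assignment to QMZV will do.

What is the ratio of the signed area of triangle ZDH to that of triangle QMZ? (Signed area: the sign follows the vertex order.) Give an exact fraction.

Choose coordinates Q = (0, 0), M = (1, 0), Z = (0, 1), V = (-3, 3).
1. R is the centroid of triangle VMZ ⇒ R = (-2/3, 4/3)
2. H is the midpoint of ZQ ⇒ H = (0, 1/2)
3. F is the midpoint of MQ ⇒ F = (1/2, 0)
4. D is the intersection of line MV and line FR ⇒ D = (-5/11, 12/11)
2·[ZDH] = 5/22, 2·[QMZ] = 1
[ZDH]:[QMZ] = 5/22:1 = 5/22

[ZDH]:[QMZ] = 5/22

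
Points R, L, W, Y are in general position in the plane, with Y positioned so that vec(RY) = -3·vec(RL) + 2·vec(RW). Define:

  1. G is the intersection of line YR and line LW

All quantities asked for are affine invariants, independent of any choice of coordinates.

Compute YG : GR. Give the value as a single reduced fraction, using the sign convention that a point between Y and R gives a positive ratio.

Assign R = (0, 0), L = (1, 0), W = (0, 1), Y = (-3, 2) — the answer is frame-independent, so this choice is without loss of generality.
1. G is the intersection of line YR and line LW ⇒ G = (3, -2)
G = Y + t·(R−Y) with t = 2, so YG:GR = t:(1−t) = 2:-1

YG:GR = -2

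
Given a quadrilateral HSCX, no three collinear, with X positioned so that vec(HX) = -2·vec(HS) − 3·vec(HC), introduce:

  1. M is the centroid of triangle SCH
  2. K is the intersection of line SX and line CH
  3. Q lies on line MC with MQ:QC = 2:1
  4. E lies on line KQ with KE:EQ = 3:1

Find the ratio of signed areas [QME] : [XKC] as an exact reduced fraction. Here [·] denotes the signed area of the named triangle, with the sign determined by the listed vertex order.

[QME]:[XKC] = -1/36

Choose coordinates H = (0, 0), S = (1, 0), C = (0, 1), X = (-2, -3).
1. M is the centroid of triangle SCH ⇒ M = (1/3, 1/3)
2. K is the intersection of line SX and line CH ⇒ K = (0, -1)
3. Q lies on line MC with MQ:QC = 2:1 ⇒ Q = (1/9, 7/9)
4. E lies on line KQ with KE:EQ = 3:1 ⇒ E = (1/12, 1/3)
2·[QME] = -1/9, 2·[XKC] = 4
[QME]:[XKC] = -1/9:4 = -1/36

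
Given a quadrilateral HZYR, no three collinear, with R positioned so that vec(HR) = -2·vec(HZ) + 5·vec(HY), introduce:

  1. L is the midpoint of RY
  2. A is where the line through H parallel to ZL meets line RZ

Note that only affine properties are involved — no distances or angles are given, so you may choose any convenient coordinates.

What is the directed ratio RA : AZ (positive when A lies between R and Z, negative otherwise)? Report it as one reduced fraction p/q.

RA:AZ = -4/3

Assign H = (0, 0), Z = (1, 0), Y = (0, 1), R = (-2, 5) — the answer is frame-independent, so this choice is without loss of generality.
1. L is the midpoint of RY ⇒ L = (-1, 3)
2. A is where the line through H parallel to ZL meets line RZ ⇒ A = (10, -15)
A = R + t·(Z−R) with t = 4, so RA:AZ = t:(1−t) = 4:-3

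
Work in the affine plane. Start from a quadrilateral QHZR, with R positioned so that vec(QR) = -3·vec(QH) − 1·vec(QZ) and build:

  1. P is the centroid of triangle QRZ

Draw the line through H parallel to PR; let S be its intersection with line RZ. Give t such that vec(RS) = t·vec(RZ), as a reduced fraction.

Assign Q = (0, 0), H = (1, 0), Z = (0, 1), R = (-3, -1) — the answer is frame-independent, so this choice is without loss of generality.
1. P is the centroid of triangle QRZ ⇒ P = (-1, 0)
through H parallel to PR: direction (-2, -1); meets RZ at S = (-9, -5)
S = R + t·(Z−R) with t = -2

t = -2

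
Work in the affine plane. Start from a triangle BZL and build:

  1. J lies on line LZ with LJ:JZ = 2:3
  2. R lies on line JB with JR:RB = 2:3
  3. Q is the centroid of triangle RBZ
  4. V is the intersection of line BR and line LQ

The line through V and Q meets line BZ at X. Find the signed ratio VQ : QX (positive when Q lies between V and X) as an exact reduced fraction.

VQ:QX = 22/9

Work in coordinates with B = (0, 0), Z = (1, 0), L = (0, 1).
1. J lies on line LZ with LJ:JZ = 2:3 ⇒ J = (2/5, 3/5)
2. R lies on line JB with JR:RB = 2:3 ⇒ R = (6/25, 9/25)
3. Q is the centroid of triangle RBZ ⇒ Q = (31/75, 3/25)
4. V is the intersection of line BR and line LQ ⇒ V = (62/225, 31/75)
line VQ meets BZ at X = (31/66, 0)
Q = V + t·(X−V) with t = 22/31, so VQ:QX = 22/31:9/31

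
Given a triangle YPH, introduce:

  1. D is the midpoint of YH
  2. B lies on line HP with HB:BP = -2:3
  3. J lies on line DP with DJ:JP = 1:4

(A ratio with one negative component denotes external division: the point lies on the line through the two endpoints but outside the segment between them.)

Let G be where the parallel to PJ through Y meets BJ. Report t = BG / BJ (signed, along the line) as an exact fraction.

t = 4/3

Set Y = (0, 0), P = (1, 0), H = (0, 1); any affine frame gives the same invariant.
1. D is the midpoint of YH ⇒ D = (0, 1/2)
2. B lies on line HP with HB:BP = -2:3 ⇒ B = (-2, 3)
3. J lies on line DP with DJ:JP = 1:4 ⇒ J = (1/5, 2/5)
through Y parallel to PJ: direction (-4/5, 2/5); meets BJ at G = (14/15, -7/15)
G = B + t·(J−B) with t = 4/3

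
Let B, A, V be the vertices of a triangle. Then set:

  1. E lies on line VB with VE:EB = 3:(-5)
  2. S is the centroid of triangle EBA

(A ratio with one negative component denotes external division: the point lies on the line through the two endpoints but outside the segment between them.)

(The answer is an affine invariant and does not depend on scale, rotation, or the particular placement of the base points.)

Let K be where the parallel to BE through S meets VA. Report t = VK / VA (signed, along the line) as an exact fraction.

Choose coordinates B = (0, 0), A = (1, 0), V = (0, 1).
1. E lies on line VB with VE:EB = 3:(-5) ⇒ E = (0, 5/2)
2. S is the centroid of triangle EBA ⇒ S = (1/3, 5/6)
through S parallel to BE: direction (0, 5/2); meets VA at K = (1/3, 2/3)
K = V + t·(A−V) with t = 1/3

t = 1/3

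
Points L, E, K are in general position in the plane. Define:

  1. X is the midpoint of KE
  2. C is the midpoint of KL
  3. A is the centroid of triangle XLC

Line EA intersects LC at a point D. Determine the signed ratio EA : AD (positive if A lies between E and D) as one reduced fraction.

EA:AD = 5

Choose coordinates L = (0, 0), E = (1, 0), K = (0, 1).
1. X is the midpoint of KE ⇒ X = (1/2, 1/2)
2. C is the midpoint of KL ⇒ C = (0, 1/2)
3. A is the centroid of triangle XLC ⇒ A = (1/6, 1/3)
line EA meets LC at D = (0, 2/5)
A = E + t·(D−E) with t = 5/6, so EA:AD = 5/6:1/6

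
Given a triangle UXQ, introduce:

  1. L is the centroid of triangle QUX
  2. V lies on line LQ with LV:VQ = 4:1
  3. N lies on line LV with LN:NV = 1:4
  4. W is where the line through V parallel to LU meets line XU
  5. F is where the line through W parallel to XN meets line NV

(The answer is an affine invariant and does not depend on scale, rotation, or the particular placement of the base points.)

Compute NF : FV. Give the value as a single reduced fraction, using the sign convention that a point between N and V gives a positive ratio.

Set U = (0, 0), X = (1, 0), Q = (0, 1); any affine frame gives the same invariant.
1. L is the centroid of triangle QUX ⇒ L = (1/3, 1/3)
2. V lies on line LQ with LV:VQ = 4:1 ⇒ V = (1/15, 13/15)
3. N lies on line LV with LN:NV = 1:4 ⇒ N = (7/25, 11/25)
4. W is where the line through V parallel to LU meets line XU ⇒ W = (-4/5, 0)
5. F is where the line through W parallel to XN meets line NV ⇒ F = (134/125, -143/125)
F = N + t·(V−N) with t = -297/80, so NF:FV = t:(1−t) = -297/80:377/80

NF:FV = -297/377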